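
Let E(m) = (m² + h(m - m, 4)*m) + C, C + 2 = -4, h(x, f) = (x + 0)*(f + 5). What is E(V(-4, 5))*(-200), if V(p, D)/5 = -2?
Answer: -18800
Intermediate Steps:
V(p, D) = -10 (V(p, D) = 5*(-2) = -10)
h(x, f) = x*(5 + f)
C = -6 (C = -2 - 4 = -6)
E(m) = -6 + m² (E(m) = (m² + ((m - m)*(5 + 4))*m) - 6 = (m² + (0*9)*m) - 6 = (m² + 0*m) - 6 = (m² + 0) - 6 = m² - 6 = -6 + m²)
E(V(-4, 5))*(-200) = (-6 + (-10)²)*(-200) = (-6 + 100)*(-200) = 94*(-200) = -18800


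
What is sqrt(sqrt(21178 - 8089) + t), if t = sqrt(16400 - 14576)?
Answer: sqrt(sqrt(13089) + 4*sqrt(114)) ≈ 12.535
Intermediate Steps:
t = 4*sqrt(114) (t = sqrt(1824) = 4*sqrt(114) ≈ 42.708)
sqrt(sqrt(21178 - 8089) + t) = sqrt(sqrt(21178 - 8089) + 4*sqrt(114)) = sqrt(sqrt(13089) + 4*sqrt(114))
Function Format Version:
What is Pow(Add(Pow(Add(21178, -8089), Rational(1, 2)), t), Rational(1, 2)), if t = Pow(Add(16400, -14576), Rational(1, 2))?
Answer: Pow(Add(Pow(13089, Rational(1, 2)), Mul(4, Pow(114, Rational(1, 2)))), Rational(1, 2)) ≈ 12.535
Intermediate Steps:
t = Mul(4, Pow(114, Rational(1, 2))) (t = Pow(1824, Rational(1, 2)) = Mul(4, Pow(114, Rational(1, 2))) ≈ 42.708)
Pow(Add(Pow(Add(21178, -8089), Rational(1, 2)), t), Rational(1, 2)) = Pow(Add(Pow(Add(21178, -8089), Rational(1, 2)), Mul(4, Pow(114, Rational(1, 2)))), Rational(1, 2)) = Pow(Add(Pow(13089, Rational(1, 2)), Mul(4, Pow(114, Rational(1, 2)))), Rational(1, 2))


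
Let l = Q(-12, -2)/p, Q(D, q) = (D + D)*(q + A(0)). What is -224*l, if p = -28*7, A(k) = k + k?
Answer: 384/7 ≈ 54.857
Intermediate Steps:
A(k) = 2*k
Q(D, q) = 2*D*q (Q(D, q) = (D + D)*(q + 2*0) = (2*D)*(q + 0) = (2*D)*q = 2*D*q)
p = -196
l = -12/49 (l = (2*(-12)*(-2))/(-196) = 48*(-1/196) = -12/49 ≈ -0.24490)
-224*l = -224*(-12/49) = 384/7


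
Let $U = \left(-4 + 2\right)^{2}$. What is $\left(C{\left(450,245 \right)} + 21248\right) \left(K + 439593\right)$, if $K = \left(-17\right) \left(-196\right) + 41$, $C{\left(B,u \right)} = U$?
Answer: $9413913432$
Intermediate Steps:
$U = 4$ ($U = \left(-2\right)^{2} = 4$)
$C{\left(B,u \right)} = 4$
$K = 3373$ ($K = 3332 + 41 = 3373$)
$\left(C{\left(450,245 \right)} + 21248\right) \left(K + 439593\right) = \left(4 + 21248\right) \left(3373 + 439593\right) = 21252 \cdot 442966 = 9413913432$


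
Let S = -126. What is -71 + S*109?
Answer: -13805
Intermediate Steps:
-71 + S*109 = -71 - 126*109 = -71 - 13734 = -13805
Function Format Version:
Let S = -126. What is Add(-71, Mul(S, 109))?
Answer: -13805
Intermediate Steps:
Add(-71, Mul(S, 109)) = Add(-71, Mul(-126, 109)) = Add(-71, -13734) = -13805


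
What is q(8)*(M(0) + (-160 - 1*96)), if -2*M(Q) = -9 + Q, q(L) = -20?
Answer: 5030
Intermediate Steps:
M(Q) = 9/2 - Q/2 (M(Q) = -(-9 + Q)/2 = 9/2 - Q/2)
q(8)*(M(0) + (-160 - 1*96)) = -20*((9/2 - ½*0) + (-160 - 1*96)) = -20*((9/2 + 0) + (-160 - 96)) = -20*(9/2 - 256) = -20*(-503/2) = 5030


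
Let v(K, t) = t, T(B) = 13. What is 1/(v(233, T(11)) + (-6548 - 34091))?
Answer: -1/40626 ≈ -2.4615e-5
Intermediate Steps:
1/(v(233, T(11)) + (-6548 - 34091)) = 1/(13 + (-6548 - 34091)) = 1/(13 - 40639) = 1/(-40626) = -1/40626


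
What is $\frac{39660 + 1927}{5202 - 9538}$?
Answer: $- \frac{41587}{4336} \approx -9.5911$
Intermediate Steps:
$\frac{39660 + 1927}{5202 - 9538} = \frac{41587}{-4336} = 41587 \left(- \frac{1}{4336}\right) = - \frac{41587}{4336}$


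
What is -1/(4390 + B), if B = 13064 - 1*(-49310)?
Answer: -1/66764 ≈ -1.4978e-5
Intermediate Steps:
B = 62374 (B = 13064 + 49310 = 62374)
-1/(4390 + B) = -1/(4390 + 62374) = -1/66764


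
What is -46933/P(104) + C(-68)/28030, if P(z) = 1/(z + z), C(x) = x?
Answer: -136815326994/14015 ≈ -9.7621e+6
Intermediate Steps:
P(z) = 1/(2*z)
-46933/P(104) + C(-68)/28030 = -46933/((1/2)/104) - 68/28030 = -46933/((1/2)*(1/104)) - 68*1/28030 = -46933/1/208 - 34/14015 = -46933*208 - 34/14015 = -9762064 - 34/14015 = -136815326994/14015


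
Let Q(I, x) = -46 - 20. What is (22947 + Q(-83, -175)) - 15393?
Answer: 7488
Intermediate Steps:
Q(I, x) = -66
(22947 + Q(-83, -175)) - 15393 = (22947 - 66) - 15393 = 22881 - 15393 = 7488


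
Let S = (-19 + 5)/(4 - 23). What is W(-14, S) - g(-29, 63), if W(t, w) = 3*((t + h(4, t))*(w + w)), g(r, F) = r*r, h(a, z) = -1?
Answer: -17239/19 ≈ -907.32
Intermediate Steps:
S = 14/19 (S = -14/(-19) = -14*(-1/19) = 14/19 ≈ 0.73684)
g(r, F) = r²
W(t, w) = 6*w*(-1 + t) (W(t, w) = 3*((t - 1)*(w + w)) = 3*((-1 + t)*(2*w)) = 3*(2*w*(-1 + t)) = 6*w*(-1 + t))
W(-14, S) - g(-29, 63) = 6*(14/19)*(-1 - 14) - 1*(-29)² = 6*(14/19)*(-15) - 1*841 = -1260/19 - 841 = -17239/19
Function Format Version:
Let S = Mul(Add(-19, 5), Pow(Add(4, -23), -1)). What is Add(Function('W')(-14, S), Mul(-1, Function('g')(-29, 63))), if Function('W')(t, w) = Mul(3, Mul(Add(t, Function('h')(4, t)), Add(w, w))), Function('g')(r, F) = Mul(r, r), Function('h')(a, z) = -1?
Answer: Rational(-17239, 19) ≈ -907.32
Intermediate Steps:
S = Rational(14, 19) (S = Mul(-14, Pow(-19, -1)) = Mul(-14, Rational(-1, 19)) = Rational(14, 19) ≈ 0.73684)
Function('g')(r, F) = Pow(r, 2)
Function('W')(t, w) = Mul(6, w, Add(-1, t)) (Function('W')(t, w) = Mul(3, Mul(Add(t, -1), Add(w, w))) = Mul(3, Mul(Add(-1, t), Mul(2, w))) = Mul(3, Mul(2, w, Add(-1, t))) = Mul(6, w, Add(-1, t)))
Add(Function('W')(-14, S), Mul(-1, Function('g')(-29, 63))) = Add(Mul(6, Rational(14, 19), Add(-1, -14)), Mul(-1, Pow(-29, 2))) = Add(Mul(6, Rational(14, 19), -15), Mul(-1, 841)) = Add(Rational(-1260, 19), -841) = Rational(-17239, 19)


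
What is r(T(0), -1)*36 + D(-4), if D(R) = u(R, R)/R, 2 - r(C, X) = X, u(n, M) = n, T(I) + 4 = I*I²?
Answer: 109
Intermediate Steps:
T(I) = -4 + I³ (T(I) = -4 + I*I² = -4 + I³)
r(C, X) = 2 - X
D(R) = 1 (D(R) = R/R = 1)
r(T(0), -1)*36 + D(-4) = (2 - 1*(-1))*36 + 1 = (2 + 1)*36 + 1 = 3*36 + 1 = 108 + 1 = 109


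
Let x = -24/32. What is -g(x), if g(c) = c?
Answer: ¾ ≈ 0.75000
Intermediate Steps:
x = -¾ (x = -24*1/32 = -¾ ≈ -0.75000)
-g(x) = -1*(-¾) = ¾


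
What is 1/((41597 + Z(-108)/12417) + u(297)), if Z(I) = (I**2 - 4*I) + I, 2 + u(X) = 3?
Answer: 4139/172178118 ≈ 2.4039e-5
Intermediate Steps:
u(X) = 1 (u(X) = -2 + 3 = 1)
Z(I) = I**2 - 3*I
1/((41597 + Z(-108)/12417) + u(297)) = 1/((41597 - 108*(-3 - 108)/12417) + 1) = 1/((41597 - 108*(-111)*(1/12417)) + 1) = 1/((41597 + 11988*(1/12417)) + 1) = 1/((41597 + 3996/4139) + 1) = 1/(172173979/4139 + 1) = 1/(172178118/4139) = 4139/172178118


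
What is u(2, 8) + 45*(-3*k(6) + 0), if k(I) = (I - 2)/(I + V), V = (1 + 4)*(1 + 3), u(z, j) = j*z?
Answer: -62/13 ≈ -4.7692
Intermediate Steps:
V = 20 (V = 5*4 = 20)
k(I) = (-2 + I)/(20 + I) (k(I) = (I - 2)/(I + 20) = (-2 + I)/(20 + I))
u(2, 8) + 45*(-3*k(6) + 0) = 8*2 + 45*(-3*(-2 + 6)/(20 + 6) + 0) = 16 + 45*(-3*4/26 + 0) = 16 + 45*(-3*2/13 + 0) = 16 + 45*(-6/13 + 0) = 16 + 45*(-6/13) = 16 - 270/13 = -62/13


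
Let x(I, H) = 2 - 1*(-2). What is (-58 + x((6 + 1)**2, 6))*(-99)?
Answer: 5346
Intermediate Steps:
x(I, H) = 4 (x(I, H) = 2 + 2 = 4)
(-58 + x((6 + 1)**2, 6))*(-99) = (-58 + 4)*(-99) = -54*(-99) = 5346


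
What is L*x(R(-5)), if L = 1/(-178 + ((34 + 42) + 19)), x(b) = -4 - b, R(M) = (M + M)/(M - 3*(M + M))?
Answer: 18/415 ≈ 0.043373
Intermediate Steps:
R(M) = -⅖ (R(M) = (2*M)/(M - 6*M) = (2*M)/((-5*M)) = (2*M)*(-1/(5*M)) = -⅖)
L = -1/83 (L = 1/(-178 + (76 + 19)) = 1/(-178 + 95) = 1/(-83) = -1/83 ≈ -0.012048)
L*x(R(-5)) = -(-4 - 1*(-⅖))/83 = -(-4 + ⅖)/83 = -1/83*(-18/5) = 18/415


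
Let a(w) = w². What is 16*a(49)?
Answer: 38416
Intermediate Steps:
16*a(49) = 16*49² = 16*2401 = 38416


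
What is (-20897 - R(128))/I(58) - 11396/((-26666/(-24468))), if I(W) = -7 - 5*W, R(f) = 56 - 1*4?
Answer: -13709343397/1319967 ≈ -10386.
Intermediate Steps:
R(f) = 52 (R(f) = 56 - 4 = 52)
(-20897 - R(128))/I(58) - 11396/((-26666/(-24468))) = (-20897 - 1*52)/(-7 - 5*58) - 11396/((-26666/(-24468))) = (-20897 - 52)/(-7 - 290) - 11396/((-26666*(-1/24468))) = -20949/(-297) - 11396/13333/12234 = -20949*(-1/297) - 11396*12234/13333 = 6983/99 - 139418664/13333 = -13709343397/1319967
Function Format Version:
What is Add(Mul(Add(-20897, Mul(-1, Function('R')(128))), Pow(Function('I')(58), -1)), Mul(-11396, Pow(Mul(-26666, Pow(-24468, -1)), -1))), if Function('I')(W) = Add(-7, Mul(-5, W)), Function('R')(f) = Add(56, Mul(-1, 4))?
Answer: Rational(-13709343397, 1319967) ≈ -10386.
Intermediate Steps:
Function('R')(f) = 52 (Function('R')(f) = Add(56, -4) = 52)
Add(Mul(Add(-20897, Mul(-1, Function('R')(128))), Pow(Function('I')(58), -1)), Mul(-11396, Pow(Mul(-26666, Pow(-24468, -1)), -1))) = Add(Mul(Add(-20897, Mul(-1, 52)), Pow(Add(-7, Mul(-5, 58)), -1)), Mul(-11396, Pow(Mul(-26666, Pow(-24468, -1)), -1))) = Add(Mul(Add(-20897, -52), Pow(Add(-7, -290), -1)), Mul(-11396, Pow(Mul(-26666, Rational(-1, 24468)), -1))) = Add(Mul(-20949, Pow(-297, -1)), Mul(-11396, Pow(Rational(13333, 12234), -1))) = Add(Mul(-20949, Rational(-1, 297)), Mul(-11396, Rational(12234, 13333))) = Add(Rational(6983, 99), Rational(-139418664, 13333)) = Rational(-13709343397, 1319967)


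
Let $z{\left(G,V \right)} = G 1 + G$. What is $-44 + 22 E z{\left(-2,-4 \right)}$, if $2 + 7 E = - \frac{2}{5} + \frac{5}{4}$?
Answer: $- \frac{1034}{35} \approx -29.543$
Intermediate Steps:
$z{\left(G,V \right)} = 2 G$ ($z{\left(G,V \right)} = G + G = 2 G$)
$E = - \frac{23}{140}$ ($E = - \frac{2}{7} + \frac{- \frac{2}{5} + \frac{5}{4}}{7} = - \frac{2}{7} + \frac{1}{7} \cdot \frac{17}{20} = - \frac{2}{7} + \frac{17}{140} = - \frac{23}{140} \approx -0.16429$)
$-44 + 22 E z{\left(-2,-4 \right)} = -44 + 22 \left(- \frac{23 \cdot 2 \left(-2\right)}{140}\right) = -44 + 22 \left(\left(- \frac{23}{140}\right) \left(-4\right)\right) = -44 + 22 \cdot \frac{23}{35} = -44 + \frac{506}{35} = - \frac{1034}{35}$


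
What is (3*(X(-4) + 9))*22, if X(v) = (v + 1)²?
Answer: 1188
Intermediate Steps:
X(v) = (1 + v)²
(3*(X(-4) + 9))*22 = (3*((1 - 4)² + 9))*22 = (3*((-3)² + 9))*22 = (3*(9 + 9))*22 = (3*18)*22 = 54*22 = 1188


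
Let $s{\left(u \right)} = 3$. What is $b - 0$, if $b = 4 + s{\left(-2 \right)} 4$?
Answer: $16$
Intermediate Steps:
$b = 16$ ($b = 4 + 3 \cdot 4 = 4 + 12 = 16$)
$b - 0 = 16 - 0 = 16 + 0 = 16$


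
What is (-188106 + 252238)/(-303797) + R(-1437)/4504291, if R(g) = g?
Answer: -289305746701/1368390092927 ≈ -0.21142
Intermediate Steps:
(-188106 + 252238)/(-303797) + R(-1437)/4504291 = (-188106 + 252238)/(-303797) - 1437/4504291 = 64132*(-1/303797) - 1437*1/4504291 = -64132/303797 - 1437/4504291 = -289305746701/1368390092927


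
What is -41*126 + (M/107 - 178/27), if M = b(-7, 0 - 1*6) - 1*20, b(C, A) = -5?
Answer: -14944295/2889 ≈ -5172.8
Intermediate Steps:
M = -25 (M = -5 - 1*20 = -5 - 20 = -25)
-41*126 + (M/107 - 178/27) = -41*126 + (-25/107 - 178/27) = -5166 + (-25*1/107 - 178*1/27) = -5166 + (-25/107 - 178/27) = -5166 - 19721/2889 = -14944295/2889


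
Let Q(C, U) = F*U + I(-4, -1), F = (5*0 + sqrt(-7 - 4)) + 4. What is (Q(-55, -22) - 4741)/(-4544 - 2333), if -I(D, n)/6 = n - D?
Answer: 4847/6877 + 22*I*sqrt(11)/6877 ≈ 0.70481 + 0.01061*I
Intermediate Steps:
I(D, n) = -6*n + 6*D (I(D, n) = -6*(n - D) = -6*n + 6*D)
F = 4 + I*sqrt(11) (F = (0 + sqrt(-11)) + 4 = (0 + I*sqrt(11)) + 4 = I*sqrt(11) + 4 = 4 + I*sqrt(11) ≈ 4.0 + 3.3166*I)
Q(C, U) = -18 + U*(4 + I*sqrt(11)) (Q(C, U) = (4 + I*sqrt(11))*U + (-6*(-1) + 6*(-4)) = U*(4 + I*sqrt(11)) + (6 - 24) = U*(4 + I*sqrt(11)) - 18 = -18 + U*(4 + I*sqrt(11)))
(Q(-55, -22) - 4741)/(-4544 - 2333) = ((-18 - 22*(4 + I*sqrt(11))) - 4741)/(-4544 - 2333) = ((-18 + (-88 - 22*I*sqrt(11))) - 4741)/(-6877) = ((-106 - 22*I*sqrt(11)) - 4741)*(-1/6877) = (-4847 - 22*I*sqrt(11))*(-1/6877) = 4847/6877 + 22*I*sqrt(11)/6877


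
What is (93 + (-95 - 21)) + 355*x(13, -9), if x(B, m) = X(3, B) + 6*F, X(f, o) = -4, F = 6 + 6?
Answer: 24117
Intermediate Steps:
F = 12
x(B, m) = 68 (x(B, m) = -4 + 6*12 = -4 + 72 = 68)
(93 + (-95 - 21)) + 355*x(13, -9) = (93 + (-95 - 21)) + 355*68 = (93 - 116) + 24140 = -23 + 24140 = 24117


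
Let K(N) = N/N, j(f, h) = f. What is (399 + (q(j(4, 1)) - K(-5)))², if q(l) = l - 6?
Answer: 156816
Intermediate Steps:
q(l) = -6 + l
K(N) = 1
(399 + (q(j(4, 1)) - K(-5)))² = (399 + ((-6 + 4) - 1*1))² = (399 + (-2 - 1))² = (399 - 3)² = 396² = 156816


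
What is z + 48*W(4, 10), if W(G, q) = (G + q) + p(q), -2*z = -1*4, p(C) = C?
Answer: 1154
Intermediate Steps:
z = 2 (z = -(-1)*4/2 = -½*(-4) = 2)
W(G, q) = G + 2*q (W(G, q) = (G + q) + q = G + 2*q)
z + 48*W(4, 10) = 2 + 48*(4 + 2*10) = 2 + 48*(4 + 20) = 2 + 48*24 = 2 + 1152 = 1154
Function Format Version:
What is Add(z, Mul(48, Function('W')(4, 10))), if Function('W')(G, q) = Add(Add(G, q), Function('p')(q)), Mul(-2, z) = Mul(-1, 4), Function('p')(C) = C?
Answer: 1154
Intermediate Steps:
z = 2 (z = Mul(Rational(-1, 2), Mul(-1, 4)) = Mul(Rational(-1, 2), -4) = 2)
Function('W')(G, q) = Add(G, Mul(2, q)) (Function('W')(G, q) = Add(Add(G, q), q) = Add(G, Mul(2, q)))
Add(z, Mul(48, Function('W')(4, 10))) = Add(2, Mul(48, Add(4, Mul(2, 10)))) = Add(2, Mul(48, Add(4, 20))) = Add(2, Mul(48, 24)) = Add(2, 1152) = 1154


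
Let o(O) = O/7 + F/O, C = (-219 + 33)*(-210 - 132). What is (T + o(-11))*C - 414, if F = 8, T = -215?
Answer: -1064387862/77 ≈ -1.3823e+7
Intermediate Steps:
C = 63612 (C = -186*(-342) = 63612)
o(O) = 8/O + O/7 (o(O) = O/7 + 8/O = 8/O + O/7)
(T + o(-11))*C - 414 = (-215 + (8/(-11) + (1/7)*(-11)))*63612 - 414 = (-215 + (8*(-1/11) - 11/7))*63612 - 414 = (-215 + (-8/11 - 11/7))*63612 - 414 = (-215 - 177/77)*63612 - 414 = -16732/77*63612 - 414 = -1064355984/77 - 414 = -1064387862/77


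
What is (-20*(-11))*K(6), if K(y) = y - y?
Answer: 0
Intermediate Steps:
K(y) = 0
(-20*(-11))*K(6) = -20*(-11)*0 = 220*0 = 0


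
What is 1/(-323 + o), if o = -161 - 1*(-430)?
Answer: -1/54 ≈ -0.018519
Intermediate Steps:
o = 269 (o = -161 + 430 = 269)
1/(-323 + o) = 1/(-323 + 269) = 1/(-54) = -1/54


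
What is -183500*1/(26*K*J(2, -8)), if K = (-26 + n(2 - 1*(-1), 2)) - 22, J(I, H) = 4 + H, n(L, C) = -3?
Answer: -45875/1326 ≈ -34.597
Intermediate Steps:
K = -51 (K = (-26 - 3) - 22 = -29 - 22 = -51)
-183500*1/(26*K*J(2, -8)) = -183500*(-1/(1326*(4 - 8))) = -183500/(-4*26*(-51)) = -183500/((-104*(-51))) = -183500/5304 = -183500*1/5304 = -45875/1326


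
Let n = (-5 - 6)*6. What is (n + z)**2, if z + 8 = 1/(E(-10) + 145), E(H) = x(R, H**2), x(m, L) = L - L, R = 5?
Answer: 115111441/21025 ≈ 5475.0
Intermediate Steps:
x(m, L) = 0
E(H) = 0
z = -1159/145 (z = -8 + 1/(0 + 145) = -8 + 1/145 = -1159/145 ≈ -7.9931)
n = -66 (n = -11*6 = -66)
(n + z)**2 = (-66 - 1159/145)**2 = (-10729/145)**2 = 115111441/21025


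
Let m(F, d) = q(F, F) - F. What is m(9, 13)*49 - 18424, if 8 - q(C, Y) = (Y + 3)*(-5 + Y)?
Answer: -20825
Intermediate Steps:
q(C, Y) = 8 - (-5 + Y)*(3 + Y) (q(C, Y) = 8 - (Y + 3)*(-5 + Y) = 8 - (3 + Y)*(-5 + Y) = 8 - (-5 + Y)*(3 + Y))
m(F, d) = 23 + F - F**2 (m(F, d) = (23 - F**2 + 2*F) - F = 23 + F - F**2)
m(9, 13)*49 - 18424 = (23 + 9 - 1*9**2)*49 - 18424 = (23 + 9 - 1*81)*49 - 18424 = (23 + 9 - 81)*49 - 18424 = -49*49 - 18424 = -2401 - 18424 = -20825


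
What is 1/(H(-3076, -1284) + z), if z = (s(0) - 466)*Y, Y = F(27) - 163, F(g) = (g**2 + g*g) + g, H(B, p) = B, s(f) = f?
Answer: -1/619128 ≈ -1.6152e-6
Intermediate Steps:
F(g) = g + 2*g**2 (F(g) = (g**2 + g**2) + g = 2*g**2 + g = g + 2*g**2)
Y = 1322 (Y = 27*(1 + 2*27) - 163 = 27*(1 + 54) - 163 = 27*55 - 163 = 1485 - 163 = 1322)
z = -616052 (z = (0 - 466)*1322 = -466*1322 = -616052)
1/(H(-3076, -1284) + z) = 1/(-3076 - 616052) = 1/(-619128) = -1/619128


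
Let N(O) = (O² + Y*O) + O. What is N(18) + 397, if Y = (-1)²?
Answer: 757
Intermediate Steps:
Y = 1
N(O) = O² + 2*O (N(O) = (O² + 1*O) + O = (O² + O) + O = (O + O²) + O = O² + 2*O)
N(18) + 397 = 18*(2 + 18) + 397 = 18*20 + 397 = 360 + 397 = 757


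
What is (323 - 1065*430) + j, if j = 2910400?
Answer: 2452773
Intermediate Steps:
(323 - 1065*430) + j = (323 - 1065*430) + 2910400 = (323 - 457950) + 2910400 = -457627 + 2910400 = 2452773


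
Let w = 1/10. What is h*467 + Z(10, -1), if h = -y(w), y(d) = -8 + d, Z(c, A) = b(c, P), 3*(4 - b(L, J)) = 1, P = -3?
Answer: 110789/30 ≈ 3693.0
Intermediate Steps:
b(L, J) = 11/3 (b(L, J) = 4 - ⅓*1 = 4 - ⅓ = 11/3)
Z(c, A) = 11/3
w = ⅒ ≈ 0.10000
h = 79/10 (h = -(-8 + ⅒) = -1*(-79/10) = 79/10 ≈ 7.9000)
h*467 + Z(10, -1) = (79/10)*467 + 11/3 = 36893/10 + 11/3 = 110789/30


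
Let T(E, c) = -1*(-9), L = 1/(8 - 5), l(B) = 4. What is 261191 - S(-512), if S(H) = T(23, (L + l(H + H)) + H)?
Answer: 261182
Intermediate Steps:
L = ⅓ (L = 1/3 = ⅓ ≈ 0.33333)
T(E, c) = 9
S(H) = 9
261191 - S(-512) = 261191 - 1*9 = 261191 - 9 = 261182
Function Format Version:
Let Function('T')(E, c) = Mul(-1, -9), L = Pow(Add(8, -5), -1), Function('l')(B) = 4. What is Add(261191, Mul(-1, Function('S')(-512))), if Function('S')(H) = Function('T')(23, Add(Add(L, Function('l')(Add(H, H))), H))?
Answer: 261182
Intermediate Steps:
L = Rational(1, 3) (L = Pow(3, -1) = Rational(1, 3) ≈ 0.33333)
Function('T')(E, c) = 9
Function('S')(H) = 9
Add(261191, Mul(-1, Function('S')(-512))) = Add(261191, Mul(-1, 9)) = Add(261191, -9) = 261182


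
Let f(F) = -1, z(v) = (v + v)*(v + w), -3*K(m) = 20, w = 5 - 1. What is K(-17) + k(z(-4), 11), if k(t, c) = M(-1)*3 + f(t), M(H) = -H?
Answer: -14/3 ≈ -4.6667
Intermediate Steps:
w = 4
K(m) = -20/3 (K(m) = -1/3*20 = -20/3)
z(v) = 2*v*(4 + v) (z(v) = (v + v)*(v + 4) = (2*v)*(4 + v) = 2*v*(4 + v))
k(t, c) = 2 (k(t, c) = -1*(-1)*3 - 1 = 1*3 - 1 = 3 - 1 = 2)
K(-17) + k(z(-4), 11) = -20/3 + 2 = -14/3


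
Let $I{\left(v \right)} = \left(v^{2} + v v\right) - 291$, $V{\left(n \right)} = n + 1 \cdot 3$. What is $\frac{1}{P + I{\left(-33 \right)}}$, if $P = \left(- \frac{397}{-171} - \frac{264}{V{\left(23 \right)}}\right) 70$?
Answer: $\frac{2223}{2976031} \approx 0.00074697$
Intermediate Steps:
$V{\left(n \right)} = 3 + n$ ($V{\left(n \right)} = n + 3 = 3 + n$)
$I{\left(v \right)} = -291 + 2 v^{2}$ ($I{\left(v \right)} = \left(v^{2} + v^{2}\right) - 291 = 2 v^{2} - 291 = -291 + 2 v^{2}$)
$P = - \frac{1218770}{2223}$ ($P = \left(- \frac{397}{-171} - \frac{264}{3 + 23}\right) 70 = \left(\left(-397\right) \left(- \frac{1}{171}\right) - \frac{264}{26}\right) 70 = \left(\frac{397}{171} - \frac{132}{13}\right) 70 = \left(- \frac{17411}{2223}\right) 70 = - \frac{1218770}{2223} \approx -548.25$)
$\frac{1}{P + I{\left(-33 \right)}} = \frac{1}{- \frac{1218770}{2223} - \left(291 - 2 \left(-33\right)^{2}\right)} = \frac{1}{- \frac{1218770}{2223} + \left(-291 + 2 \cdot 1089\right)} = \frac{1}{- \frac{1218770}{2223} + \left(-291 + 2178\right)} = \frac{1}{- \frac{1218770}{2223} + 1887} = \frac{1}{\frac{2976031}{2223}} = \frac{2223}{2976031}$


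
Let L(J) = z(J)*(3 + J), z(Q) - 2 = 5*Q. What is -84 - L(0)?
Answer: -90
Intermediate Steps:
z(Q) = 2 + 5*Q
L(J) = (2 + 5*J)*(3 + J)
-84 - L(0) = -84 - (2 + 5*0)*(3 + 0) = -84 - (2 + 0)*3 = -84 - 2*3 = -84 - 1*6 = -84 - 6 = -90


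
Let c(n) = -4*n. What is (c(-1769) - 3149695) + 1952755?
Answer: -1189864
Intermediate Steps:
(c(-1769) - 3149695) + 1952755 = (-4*(-1769) - 3149695) + 1952755 = (7076 - 3149695) + 1952755 = -3142619 + 1952755 = -1189864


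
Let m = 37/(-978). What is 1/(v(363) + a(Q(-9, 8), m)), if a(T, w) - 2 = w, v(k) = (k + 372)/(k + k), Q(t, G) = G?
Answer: 59169/176002 ≈ 0.33618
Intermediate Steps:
v(k) = (372 + k)/(2*k) (v(k) = (372 + k)/((2*k)) = (372 + k)*(1/(2*k)) = (372 + k)/(2*k))
m = -37/978 (m = 37*(-1/978) = -37/978 ≈ -0.037832)
a(T, w) = 2 + w
1/(v(363) + a(Q(-9, 8), m)) = 1/((½)*(372 + 363)/363 + (2 - 37/978)) = 1/((½)*(1/363)*735 + 1919/978) = 1/(245/242 + 1919/978) = 1/(176002/59169) = 59169/176002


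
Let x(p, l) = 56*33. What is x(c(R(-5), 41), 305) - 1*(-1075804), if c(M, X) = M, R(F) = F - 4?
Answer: 1077652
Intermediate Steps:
R(F) = -4 + F
x(p, l) = 1848
x(c(R(-5), 41), 305) - 1*(-1075804) = 1848 - 1*(-1075804) = 1848 + 1075804 = 1077652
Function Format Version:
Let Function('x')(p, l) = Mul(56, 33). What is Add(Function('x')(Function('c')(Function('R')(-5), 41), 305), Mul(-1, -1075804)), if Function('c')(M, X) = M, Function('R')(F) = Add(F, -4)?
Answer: 1077652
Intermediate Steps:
Function('R')(F) = Add(-4, F)
Function('x')(p, l) = 1848
Add(Function('x')(Function('c')(Function('R')(-5), 41), 305), Mul(-1, -1075804)) = Add(1848, Mul(-1, -1075804)) = Add(1848, 1075804) = 1077652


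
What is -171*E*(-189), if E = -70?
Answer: -2262330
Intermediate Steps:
-171*E*(-189) = -171*(-70)*(-189) = 11970*(-189) = -2262330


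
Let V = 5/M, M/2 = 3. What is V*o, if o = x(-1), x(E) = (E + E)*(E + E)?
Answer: 10/3 ≈ 3.3333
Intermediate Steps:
M = 6 (M = 2*3 = 6)
x(E) = 4*E**2 (x(E) = (2*E)*(2*E) = 4*E**2)
o = 4 (o = 4*(-1)**2 = 4*1 = 4)
V = 5/6 ≈ 0.83333
V*o = (5/6)*4 = 10/3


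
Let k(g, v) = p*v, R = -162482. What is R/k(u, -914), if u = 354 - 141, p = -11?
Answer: -81241/5027 ≈ -16.161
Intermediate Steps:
u = 213
k(g, v) = -11*v
R/k(u, -914) = -162482/((-11*(-914))) = -162482/10054 = -162482*1/10054 = -81241/5027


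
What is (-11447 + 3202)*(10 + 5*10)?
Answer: -494700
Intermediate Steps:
(-11447 + 3202)*(10 + 5*10) = -8245*(10 + 50) = -8245*60 = -494700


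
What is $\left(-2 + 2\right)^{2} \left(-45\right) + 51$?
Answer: $51$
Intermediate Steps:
$\left(-2 + 2\right)^{2} \left(-45\right) + 51 = 0^{2} \left(-45\right) + 51 = 0 \left(-45\right) + 51 = 0 + 51 = 51$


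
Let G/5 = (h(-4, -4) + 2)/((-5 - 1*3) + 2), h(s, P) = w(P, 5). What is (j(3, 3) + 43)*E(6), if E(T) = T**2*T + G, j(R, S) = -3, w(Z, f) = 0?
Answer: 25720/3 ≈ 8573.3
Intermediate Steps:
h(s, P) = 0
G = -5/3 (G = 5*((0 + 2)/((-5 - 1*3) + 2)) = 5*(2/((-5 - 3) + 2)) = 5*(2/(-8 + 2)) = 5*(2/(-6)) = 5*(2*(-1/6)) = 5*(-1/3) = -5/3 ≈ -1.6667)
E(T) = -5/3 + T**3 (E(T) = T**2*T - 5/3 = T**3 - 5/3 = -5/3 + T**3)
(j(3, 3) + 43)*E(6) = (-3 + 43)*(-5/3 + 6**3) = 40*(-5/3 + 216) = 40*(643/3) = 25720/3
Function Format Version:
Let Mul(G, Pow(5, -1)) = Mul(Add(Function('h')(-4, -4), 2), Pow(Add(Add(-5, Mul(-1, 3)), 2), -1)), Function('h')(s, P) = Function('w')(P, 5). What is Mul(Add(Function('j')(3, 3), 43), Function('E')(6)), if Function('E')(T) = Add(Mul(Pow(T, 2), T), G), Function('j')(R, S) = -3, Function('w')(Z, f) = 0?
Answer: Rational(25720, 3) ≈ 8573.3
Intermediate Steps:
Function('h')(s, P) = 0
G = Rational(-5, 3) (G = Mul(5, Mul(Add(0, 2), Pow(Add(Add(-5, Mul(-1, 3)), 2), -1))) = Mul(5, Mul(2, Pow(Add(Add(-5, -3), 2), -1))) = Mul(5, Mul(2, Pow(Add(-8, 2), -1))) = Mul(5, Mul(2, Pow(-6, -1))) = Mul(5, Mul(2, Rational(-1, 6))) = Mul(5, Rational(-1, 3)) = Rational(-5, 3) ≈ -1.6667)
Function('E')(T) = Add(Rational(-5, 3), Pow(T, 3)) (Function('E')(T) = Add(Mul(Pow(T, 2), T), Rational(-5, 3)) = Add(Pow(T, 3), Rational(-5, 3)) = Add(Rational(-5, 3), Pow(T, 3)))
Mul(Add(Function('j')(3, 3), 43), Function('E')(6)) = Mul(Add(-3, 43), Add(Rational(-5, 3), Pow(6, 3))) = Mul(40, Add(Rational(-5, 3), 216)) = Mul(40, Rational(643, 3)) = Rational(25720, 3)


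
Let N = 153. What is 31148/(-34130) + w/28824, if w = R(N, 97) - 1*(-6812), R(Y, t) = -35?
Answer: -111085157/163960520 ≈ -0.67751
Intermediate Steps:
w = 6777 (w = -35 - 1*(-6812) = -35 + 6812 = 6777)
31148/(-34130) + w/28824 = 31148/(-34130) + 6777/28824 = 31148*(-1/34130) + 6777*(1/28824) = -15574/17065 + 2259/9608 = -111085157/163960520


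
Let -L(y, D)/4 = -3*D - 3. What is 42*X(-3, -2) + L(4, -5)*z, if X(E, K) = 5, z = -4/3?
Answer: 274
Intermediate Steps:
z = -4/3 (z = -4*⅓ = -4/3 ≈ -1.3333)
L(y, D) = 12 + 12*D (L(y, D) = -4*(-3*D - 3) = -4*(-3 - 3*D) = 12 + 12*D)
42*X(-3, -2) + L(4, -5)*z = 42*5 + (12 + 12*(-5))*(-4/3) = 210 + (12 - 60)*(-4/3) = 210 - 48*(-4/3) = 210 + 64 = 274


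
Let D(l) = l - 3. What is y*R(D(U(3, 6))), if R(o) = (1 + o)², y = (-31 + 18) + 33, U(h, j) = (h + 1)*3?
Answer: 2000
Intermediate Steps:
U(h, j) = 3 + 3*h (U(h, j) = (1 + h)*3 = 3 + 3*h)
D(l) = -3 + l
y = 20 (y = -13 + 33 = 20)
y*R(D(U(3, 6))) = 20*(1 + (-3 + (3 + 3*3)))² = 20*(1 + (-3 + (3 + 9)))² = 20*(1 + (-3 + 12))² = 20*(1 + 9)² = 20*10² = 20*100 = 2000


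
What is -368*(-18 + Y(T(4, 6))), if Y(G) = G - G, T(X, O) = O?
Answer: 6624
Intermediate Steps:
Y(G) = 0
-368*(-18 + Y(T(4, 6))) = -368*(-18 + 0) = -368*(-18) = -16*(-414) = 6624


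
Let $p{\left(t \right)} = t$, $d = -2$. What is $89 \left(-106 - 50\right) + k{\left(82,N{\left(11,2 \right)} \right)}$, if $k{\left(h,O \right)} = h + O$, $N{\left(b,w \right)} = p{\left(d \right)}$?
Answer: $-13804$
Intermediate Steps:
$N{\left(b,w \right)} = -2$
$k{\left(h,O \right)} = O + h$
$89 \left(-106 - 50\right) + k{\left(82,N{\left(11,2 \right)} \right)} = 89 \left(-106 - 50\right) + \left(-2 + 82\right) = 89 \left(-156\right) + 80 = -13884 + 80 = -13804$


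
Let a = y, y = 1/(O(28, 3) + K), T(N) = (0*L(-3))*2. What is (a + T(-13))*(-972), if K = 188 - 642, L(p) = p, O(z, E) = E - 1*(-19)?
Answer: 9/4 ≈ 2.2500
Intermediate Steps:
O(z, E) = 19 + E (O(z, E) = E + 19 = 19 + E)
K = -454
T(N) = 0 (T(N) = (0*(-3))*2 = 0*2 = 0)
y = -1/432 (y = 1/((19 + 3) - 454) = 1/(22 - 454) = 1/(-432) = -1/432 ≈ -0.0023148)
a = -1/432 ≈ -0.0023148
(a + T(-13))*(-972) = (-1/432 + 0)*(-972) = -1/432*(-972) = 9/4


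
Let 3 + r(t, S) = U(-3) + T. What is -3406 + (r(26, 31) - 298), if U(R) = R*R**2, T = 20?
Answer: -3714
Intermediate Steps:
U(R) = R**3
r(t, S) = -10 (r(t, S) = -3 + ((-3)**3 + 20) = -3 + (-27 + 20) = -3 - 7 = -10)
-3406 + (r(26, 31) - 298) = -3406 + (-10 - 298) = -3406 - 308 = -3714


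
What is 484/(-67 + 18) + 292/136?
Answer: -12879/1666 ≈ -7.7305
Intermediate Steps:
484/(-67 + 18) + 292/136 = 484/(-49) + 292*(1/136) = 484*(-1/49) + 73/34 = -484/49 + 73/34 = -12879/1666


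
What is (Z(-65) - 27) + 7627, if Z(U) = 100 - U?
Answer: 7765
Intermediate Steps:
(Z(-65) - 27) + 7627 = ((100 - 1*(-65)) - 27) + 7627 = ((100 + 65) - 27) + 7627 = (165 - 27) + 7627 = 138 + 7627 = 7765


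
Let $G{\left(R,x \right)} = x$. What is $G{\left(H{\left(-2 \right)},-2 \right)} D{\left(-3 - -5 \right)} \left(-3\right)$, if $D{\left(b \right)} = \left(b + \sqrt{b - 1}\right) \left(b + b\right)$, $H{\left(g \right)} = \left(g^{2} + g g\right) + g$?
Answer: $72$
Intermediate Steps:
$H{\left(g \right)} = g + 2 g^{2}$ ($H{\left(g \right)} = \left(g^{2} + g^{2}\right) + g = 2 g^{2} + g = g + 2 g^{2}$)
$D{\left(b \right)} = 2 b \left(b + \sqrt{-1 + b}\right)$ ($D{\left(b \right)} = \left(b + \sqrt{-1 + b}\right) 2 b = 2 b \left(b + \sqrt{-1 + b}\right)$)
$G{\left(H{\left(-2 \right)},-2 \right)} D{\left(-3 - -5 \right)} \left(-3\right) = - 2 \cdot 2 \left(-3 - -5\right) \left(\left(-3 - -5\right) + \sqrt{-1 - -2}\right) \left(-3\right) = - 2 \cdot 2 \left(-3 + 5\right) \left(\left(-3 + 5\right) + \sqrt{-1 + \left(-3 + 5\right)}\right) \left(-3\right) = - 2 \cdot 2 \cdot 2 \left(2 + \sqrt{-1 + 2}\right) \left(-3\right) = - 2 \cdot 2 \cdot 2 \left(2 + \sqrt{1}\right) \left(-3\right) = - 2 \cdot 2 \cdot 2 \left(2 + 1\right) \left(-3\right) = - 2 \cdot 2 \cdot 2 \cdot 3 \left(-3\right) = \left(-2\right) 12 \left(-3\right) = \left(-24\right) \left(-3\right) = 72$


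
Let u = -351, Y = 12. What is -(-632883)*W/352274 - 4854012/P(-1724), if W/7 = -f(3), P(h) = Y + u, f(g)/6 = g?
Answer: 280484876471/19903481 ≈ 14092.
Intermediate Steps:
f(g) = 6*g
P(h) = -339 (P(h) = 12 - 351 = -339)
W = -126 (W = 7*(-6*3) = 7*(-1*18) = 7*(-18) = -126)
-(-632883)*W/352274 - 4854012/P(-1724) = -(-632883)*(-126)/352274 - 4854012/(-339) = -1*79743258*(1/352274) - 4854012*(-1/339) = -79743258*1/352274 + 1618004/113 = -39871629/176137 + 1618004/113 = 280484876471/19903481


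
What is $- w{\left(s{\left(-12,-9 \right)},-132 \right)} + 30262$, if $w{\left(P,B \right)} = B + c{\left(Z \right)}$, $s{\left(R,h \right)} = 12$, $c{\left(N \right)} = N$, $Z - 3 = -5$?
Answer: $30396$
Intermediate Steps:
$Z = -2$ ($Z = 3 - 5 = -2$)
$w{\left(P,B \right)} = -2 + B$ ($w{\left(P,B \right)} = B - 2 = -2 + B$)
$- w{\left(s{\left(-12,-9 \right)},-132 \right)} + 30262 = - (-2 - 132) + 30262 = \left(-1\right) \left(-134\right) + 30262 = 134 + 30262 = 30396$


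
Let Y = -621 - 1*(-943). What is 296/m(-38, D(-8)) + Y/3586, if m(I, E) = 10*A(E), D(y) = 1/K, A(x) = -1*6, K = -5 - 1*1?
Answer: -130267/26895 ≈ -4.8435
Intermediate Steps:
Y = 322 (Y = -621 + 943 = 322)
K = -6 (K = -5 - 1 = -6)
A(x) = -6
D(y) = -⅙ (D(y) = 1/(-6) = -⅙)
m(I, E) = -60 (m(I, E) = 10*(-6) = -60)
296/m(-38, D(-8)) + Y/3586 = 296/(-60) + 322/3586 = 296*(-1/60) + 322*(1/3586) = -74/15 + 161/1793 = -130267/26895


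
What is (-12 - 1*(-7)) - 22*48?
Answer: -1061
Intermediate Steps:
(-12 - 1*(-7)) - 22*48 = (-12 + 7) - 1056 = -5 - 1056 = -1061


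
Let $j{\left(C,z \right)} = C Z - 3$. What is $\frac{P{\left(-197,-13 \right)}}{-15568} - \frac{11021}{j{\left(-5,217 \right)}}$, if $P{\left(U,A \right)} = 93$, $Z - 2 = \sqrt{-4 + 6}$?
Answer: $\frac{45519653}{37808} - \frac{55105 \sqrt{2}}{119} \approx 549.09$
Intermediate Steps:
$Z = 2 + \sqrt{2}$ ($Z = 2 + \sqrt{-4 + 6} = 2 + \sqrt{2} \approx 3.4142$)
$j{\left(C,z \right)} = -3 + C \left(2 + \sqrt{2}\right)$ ($j{\left(C,z \right)} = C \left(2 + \sqrt{2}\right) - 3 = -3 + C \left(2 + \sqrt{2}\right)$)
$\frac{P{\left(-197,-13 \right)}}{-15568} - \frac{11021}{j{\left(-5,217 \right)}} = \frac{93}{-15568} - \frac{11021}{-3 - 5 \left(2 + \sqrt{2}\right)} = 93 \left(- \frac{1}{15568}\right) - \frac{11021}{-3 - \left(10 + 5 \sqrt{2}\right)} = - \frac{93}{15568} - \frac{11021}{-13 - 5 \sqrt{2}}$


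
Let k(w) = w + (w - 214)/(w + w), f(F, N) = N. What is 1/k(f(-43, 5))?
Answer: -10/159 ≈ -0.062893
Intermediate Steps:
k(w) = w + (-214 + w)/(2*w) (k(w) = w + (-214 + w)/((2*w)) = w + (-214 + w)*(1/(2*w)) = w + (-214 + w)/(2*w))
1/k(f(-43, 5)) = 1/(½ + 5 - 107/5) = 1/(-159/10) = -10/159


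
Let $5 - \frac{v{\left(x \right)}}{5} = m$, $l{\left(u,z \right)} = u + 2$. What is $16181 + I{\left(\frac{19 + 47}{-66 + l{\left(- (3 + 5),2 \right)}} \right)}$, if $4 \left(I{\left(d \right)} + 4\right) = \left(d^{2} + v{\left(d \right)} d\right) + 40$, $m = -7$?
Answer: $\frac{9315913}{576} \approx 16173.0$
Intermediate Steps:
$l{\left(u,z \right)} = 2 + u$
$v{\left(x \right)} = 60$ ($v{\left(x \right)} = 25 - -35 = 25 + 35 = 60$)
$I{\left(d \right)} = 6 + 15 d + \frac{d^{2}}{4}$ ($I{\left(d \right)} = -4 + \frac{\left(d^{2} + 60 d\right) + 40}{4} = -4 + \frac{40 + d^{2} + 60 d}{4} = -4 + \left(10 + 15 d + \frac{d^{2}}{4}\right) = 6 + 15 d + \frac{d^{2}}{4}$)
$16181 + I{\left(\frac{19 + 47}{-66 + l{\left(- (3 + 5),2 \right)}} \right)} = 16181 + \left(6 + 15 \frac{19 + 47}{-66 + \left(2 - \left(3 + 5\right)\right)} + \frac{\left(\frac{19 + 47}{-66 + \left(2 - \left(3 + 5\right)\right)}\right)^{2}}{4}\right) = 16181 + \left(6 + 15 \frac{66}{-66 + \left(2 - 8\right)} + \frac{\left(\frac{66}{-66 + \left(2 - 8\right)}\right)^{2}}{4}\right) = 16181 + \left(6 + 15 \frac{66}{-66 - 6} + \frac{\left(\frac{66}{-66 - 6}\right)^{2}}{4}\right) = 16181 + \left(6 + 15 \frac{66}{-72} + \frac{\left(\frac{66}{-72}\right)^{2}}{4}\right) = 16181 + \left(6 + 15 \cdot 66 \left(- \frac{1}{72}\right) + \frac{\left(66 \left(- \frac{1}{72}\right)\right)^{2}}{4}\right) = 16181 + \left(6 + 15 \left(- \frac{11}{12}\right) + \frac{\left(- \frac{11}{12}\right)^{2}}{4}\right) = 16181 + \left(6 - \frac{55}{4} + \frac{1}{4} \cdot \frac{121}{144}\right) = 16181 + \left(6 - \frac{55}{4} + \frac{121}{576}\right) = 16181 - \frac{4343}{576} = \frac{9315913}{576}$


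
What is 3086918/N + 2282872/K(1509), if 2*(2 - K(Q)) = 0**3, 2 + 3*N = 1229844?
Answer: 701897596933/614921 ≈ 1.1414e+6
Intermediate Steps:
N = 1229842/3 (N = -2/3 + (1/3)*1229844 = -2/3 + 409948 = 1229842/3 ≈ 4.0995e+5)
K(Q) = 2 (K(Q) = 2 - 1/2*0**3 = 2 - 1/2*0 = 2 + 0 = 2)
3086918/N + 2282872/K(1509) = 3086918/(1229842/3) + 2282872/2 = 3086918*(3/1229842) + 2282872*(1/2) = 4630377/614921 + 1141436 = 701897596933/614921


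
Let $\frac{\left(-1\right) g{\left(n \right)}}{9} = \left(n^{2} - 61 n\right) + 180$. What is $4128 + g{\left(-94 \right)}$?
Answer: $-128622$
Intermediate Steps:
$g{\left(n \right)} = -1620 - 9 n^{2} + 549 n$ ($g{\left(n \right)} = - 9 \left(\left(n^{2} - 61 n\right) + 180\right) = - 9 \left(180 + n^{2} - 61 n\right) = -1620 - 9 n^{2} + 549 n$)
$4128 + g{\left(-94 \right)} = 4128 - \left(53226 + 79524\right) = 4128 - 132750 = -128622$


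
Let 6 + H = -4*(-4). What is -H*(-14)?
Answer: 140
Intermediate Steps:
H = 10 (H = -6 - 4*(-4) = -6 + 16 = 10)
-H*(-14) = -1*10*(-14) = -10*(-14) = 140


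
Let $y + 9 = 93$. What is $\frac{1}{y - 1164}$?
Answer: $- \frac{1}{1080} \approx -0.00092593$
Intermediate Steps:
$y = 84$ ($y = -9 + 93 = 84$)
$\frac{1}{y - 1164} = \frac{1}{84 - 1164} = \frac{1}{-1080} = - \frac{1}{1080}$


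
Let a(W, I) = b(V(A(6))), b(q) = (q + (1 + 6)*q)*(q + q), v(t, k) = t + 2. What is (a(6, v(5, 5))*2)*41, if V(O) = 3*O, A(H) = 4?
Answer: 188928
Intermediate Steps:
v(t, k) = 2 + t
b(q) = 16*q² (b(q) = (q + 7*q)*(2*q) = (8*q)*(2*q) = 16*q²)
a(W, I) = 2304 (a(W, I) = 16*(3*4)² = 16*12² = 16*144 = 2304)
(a(6, v(5, 5))*2)*41 = (2304*2)*41 = 4608*41 = 188928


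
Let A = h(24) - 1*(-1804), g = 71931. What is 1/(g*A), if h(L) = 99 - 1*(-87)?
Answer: 1/143142690 ≈ 6.9860e-9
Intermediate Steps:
h(L) = 186 (h(L) = 99 + 87 = 186)
A = 1990 (A = 186 - 1*(-1804) = 186 + 1804 = 1990)
1/(g*A) = 1/(71931*1990) = (1/71931)*(1/1990) = 1/143142690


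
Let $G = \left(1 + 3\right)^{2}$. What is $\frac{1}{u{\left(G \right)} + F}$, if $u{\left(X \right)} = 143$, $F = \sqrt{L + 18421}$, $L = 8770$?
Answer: $- \frac{143}{6742} + \frac{\sqrt{27191}}{6742} \approx 0.0032478$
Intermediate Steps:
$F = \sqrt{27191}$ ($F = \sqrt{8770 + 18421} = \sqrt{27191} \approx 164.9$)
$G = 16$ ($G = 4^{2} = 16$)
$\frac{1}{u{\left(G \right)} + F} = \frac{1}{143 + \sqrt{27191}}$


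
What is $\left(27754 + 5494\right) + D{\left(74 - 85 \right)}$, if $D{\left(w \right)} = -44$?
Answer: $33204$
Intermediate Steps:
$\left(27754 + 5494\right) + D{\left(74 - 85 \right)} = \left(27754 + 5494\right) - 44 = 33248 - 44 = 33204$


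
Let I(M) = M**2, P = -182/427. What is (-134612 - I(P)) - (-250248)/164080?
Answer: -10273177046679/76317710 ≈ -1.3461e+5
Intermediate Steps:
P = -26/61 (P = -182*1/427 = -26/61 ≈ -0.42623)
(-134612 - I(P)) - (-250248)/164080 = (-134612 - (-26/61)**2) - (-250248)/164080 = (-134612 - 1*676/3721) - (-250248)/164080 = (-134612 - 676/3721) - 1*(-31281/20510) = -500891928/3721 + 31281/20510 = -10273177046679/76317710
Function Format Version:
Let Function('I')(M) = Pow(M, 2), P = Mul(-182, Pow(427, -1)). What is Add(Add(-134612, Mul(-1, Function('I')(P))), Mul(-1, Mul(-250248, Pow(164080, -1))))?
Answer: Rational(-10273177046679, 76317710) ≈ -1.3461e+5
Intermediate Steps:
P = Rational(-26, 61) (P = Mul(-182, Rational(1, 427)) = Rational(-26, 61) ≈ -0.42623)
Add(Add(-134612, Mul(-1, Function('I')(P))), Mul(-1, Mul(-250248, Pow(164080, -1)))) = Add(Add(-134612, Mul(-1, Pow(Rational(-26, 61), 2))), Mul(-1, Mul(-250248, Pow(164080, -1)))) = Add(Add(-134612, Mul(-1, Rational(676, 3721))), Mul(-1, Mul(-250248, Rational(1, 164080)))) = Add(Add(-134612, Rational(-676, 3721)), Mul(-1, Rational(-31281, 20510))) = Add(Rational(-500891928, 3721), Rational(31281, 20510)) = Rational(-10273177046679, 76317710)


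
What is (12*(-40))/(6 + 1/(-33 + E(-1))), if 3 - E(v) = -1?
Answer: -13920/173 ≈ -80.462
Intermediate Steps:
E(v) = 4 (E(v) = 3 - 1*(-1) = 3 + 1 = 4)
(12*(-40))/(6 + 1/(-33 + E(-1))) = (12*(-40))/(6 + 1/(-33 + 4)) = -480/(6 + 1/(-29)) = -480/(6 - 1/29) = -480/173/29 = -480*29/173 = -13920/173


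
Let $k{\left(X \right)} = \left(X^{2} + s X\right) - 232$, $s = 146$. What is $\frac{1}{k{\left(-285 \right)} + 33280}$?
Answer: $\frac{1}{72663} \approx 1.3762 \cdot 10^{-5}$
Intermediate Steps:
$k{\left(X \right)} = -232 + X^{2} + 146 X$ ($k{\left(X \right)} = \left(X^{2} + 146 X\right) - 232 = -232 + X^{2} + 146 X$)
$\frac{1}{k{\left(-285 \right)} + 33280} = \frac{1}{\left(-232 + \left(-285\right)^{2} + 146 \left(-285\right)\right) + 33280} = \frac{1}{\left(-232 + 81225 - 41610\right) + 33280} = \frac{1}{39383 + 33280} = \frac{1}{72663}$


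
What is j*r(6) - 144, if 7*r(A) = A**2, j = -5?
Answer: -1188/7 ≈ -169.71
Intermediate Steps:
r(A) = A**2/7
j*r(6) - 144 = -5*6**2/7 - 144 = -5*36/7 - 144 = -180/7 - 144 = -1188/7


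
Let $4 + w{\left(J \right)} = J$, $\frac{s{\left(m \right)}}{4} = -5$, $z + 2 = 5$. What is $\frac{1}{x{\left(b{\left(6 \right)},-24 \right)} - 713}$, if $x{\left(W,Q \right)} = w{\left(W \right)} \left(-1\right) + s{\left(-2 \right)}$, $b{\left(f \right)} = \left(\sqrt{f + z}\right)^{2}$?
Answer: $- \frac{1}{738} \approx -0.001355$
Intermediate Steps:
$z = 3$ ($z = -2 + 5 = 3$)
$s{\left(m \right)} = -20$ ($s{\left(m \right)} = 4 \left(-5\right) = -20$)
$b{\left(f \right)} = 3 + f$ ($b{\left(f \right)} = \left(\sqrt{f + 3}\right)^{2} = \left(\sqrt{3 + f}\right)^{2} = 3 + f$)
$w{\left(J \right)} = -4 + J$
$x{\left(W,Q \right)} = -16 - W$ ($x{\left(W,Q \right)} = \left(-4 + W\right) \left(-1\right) - 20 = \left(4 - W\right) - 20 = -16 - W$)
$\frac{1}{x{\left(b{\left(6 \right)},-24 \right)} - 713} = \frac{1}{\left(-16 - \left(3 + 6\right)\right) - 713} = \frac{1}{\left(-16 - 9\right) - 713} = \frac{1}{-25 - 713} = \frac{1}{-738} = - \frac{1}{738}$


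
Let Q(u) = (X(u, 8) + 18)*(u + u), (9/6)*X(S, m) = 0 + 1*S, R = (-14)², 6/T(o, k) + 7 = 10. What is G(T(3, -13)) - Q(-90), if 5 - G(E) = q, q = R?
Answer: -7751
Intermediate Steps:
T(o, k) = 2 (T(o, k) = 6/(-7 + 10) = 6/3 = 6*(⅓) = 2)
R = 196
q = 196
G(E) = -191 (G(E) = 5 - 1*196 = 5 - 196 = -191)
X(S, m) = 2*S/3 (X(S, m) = 2*(0 + 1*S)/3 = 2*(0 + S)/3 = 2*S/3)
Q(u) = 2*u*(18 + 2*u/3) (Q(u) = (2*u/3 + 18)*(u + u) = (18 + 2*u/3)*(2*u) = 2*u*(18 + 2*u/3))
G(T(3, -13)) - Q(-90) = -191 - 4*(-90)*(27 - 90)/3 = -191 - 4*(-90)*(-63)/3 = -191 - 1*7560 = -191 - 7560 = -7751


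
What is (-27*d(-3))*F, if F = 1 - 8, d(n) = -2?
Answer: -378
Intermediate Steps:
F = -7
(-27*d(-3))*F = -27*(-2)*(-7) = 54*(-7) = -378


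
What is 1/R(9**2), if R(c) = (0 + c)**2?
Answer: 1/6561 ≈ 0.00015242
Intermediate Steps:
R(c) = c**2
1/R(9**2) = 1/((9**2)**2) = 1/(81**2) = 1/6561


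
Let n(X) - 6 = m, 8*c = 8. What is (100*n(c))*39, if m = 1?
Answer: 27300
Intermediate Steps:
c = 1 (c = (⅛)*8 = 1)
n(X) = 7 (n(X) = 6 + 1 = 7)
(100*n(c))*39 = (100*7)*39 = 700*39 = 27300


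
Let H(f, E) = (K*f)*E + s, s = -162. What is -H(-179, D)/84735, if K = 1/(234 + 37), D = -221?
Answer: 4343/22963185 ≈ 0.00018913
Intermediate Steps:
K = 1/271 ≈ 0.0036900
H(f, E) = -162 + E*f/271 (H(f, E) = (f/271)*E - 162 = E*f/271 - 162 = -162 + E*f/271)
-H(-179, D)/84735 = -(-162 + (1/271)*(-221)*(-179))/84735 = -(-162 + 39559/271)*(1/84735) = -1*(-4343/271)*(1/84735) = (4343/271)*(1/84735) = 4343/22963185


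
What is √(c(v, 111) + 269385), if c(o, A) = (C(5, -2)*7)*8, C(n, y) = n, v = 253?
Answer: √269665 ≈ 519.29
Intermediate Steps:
c(o, A) = 280 (c(o, A) = (5*7)*8 = 35*8 = 280)
√(c(v, 111) + 269385) = √(280 + 269385) = √269665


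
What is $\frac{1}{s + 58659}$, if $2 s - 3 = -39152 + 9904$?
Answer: $\frac{2}{88073} \approx 2.2708 \cdot 10^{-5}$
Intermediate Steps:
$s = - \frac{29245}{2}$ ($s = \frac{3}{2} + \frac{-39152 + 9904}{2} = \frac{3}{2} + \frac{1}{2} \left(-29248\right) = \frac{3}{2} - 14624 = - \frac{29245}{2} \approx -14623.0$)
$\frac{1}{s + 58659} = \frac{1}{- \frac{29245}{2} + 58659} = \frac{1}{\frac{88073}{2}} = \frac{2}{88073}$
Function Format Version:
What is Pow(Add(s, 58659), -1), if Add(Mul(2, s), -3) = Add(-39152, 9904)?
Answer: Rational(2, 88073) ≈ 2.2708e-5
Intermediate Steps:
s = Rational(-29245, 2) (s = Add(Rational(3, 2), Mul(Rational(1, 2), Add(-39152, 9904))) = Add(Rational(3, 2), Mul(Rational(1, 2), -29248)) = Add(Rational(3, 2), -14624) = Rational(-29245, 2) ≈ -14623.)
Pow(Add(s, 58659), -1) = Pow(Add(Rational(-29245, 2), 58659), -1) = Pow(Rational(88073, 2), -1) = Rational(2, 88073)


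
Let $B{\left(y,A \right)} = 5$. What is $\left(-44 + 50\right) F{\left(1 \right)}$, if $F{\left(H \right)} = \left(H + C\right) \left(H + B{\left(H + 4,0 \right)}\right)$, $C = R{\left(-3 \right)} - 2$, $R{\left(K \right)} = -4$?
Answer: $-180$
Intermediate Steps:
$C = -6$ ($C = -4 - 2 = -6$)
$F{\left(H \right)} = \left(-6 + H\right) \left(5 + H\right)$ ($F{\left(H \right)} = \left(H - 6\right) \left(H + 5\right) = \left(-6 + H\right) \left(5 + H\right)$)
$\left(-44 + 50\right) F{\left(1 \right)} = \left(-44 + 50\right) \left(-30 + 1^{2} - 1\right) = 6 \left(-30 + 1 - 1\right) = 6 \left(-30\right) = -180$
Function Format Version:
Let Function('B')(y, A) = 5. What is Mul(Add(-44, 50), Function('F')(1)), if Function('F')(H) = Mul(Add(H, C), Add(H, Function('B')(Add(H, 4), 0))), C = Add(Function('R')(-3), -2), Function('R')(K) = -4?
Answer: -180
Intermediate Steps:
C = -6 (C = Add(-4, -2) = -6)
Function('F')(H) = Mul(Add(-6, H), Add(5, H)) (Function('F')(H) = Mul(Add(H, -6), Add(H, 5)) = Mul(Add(-6, H), Add(5, H)))
Mul(Add(-44, 50), Function('F')(1)) = Mul(Add(-44, 50), Add(-30, Pow(1, 2), Mul(-1, 1))) = Mul(6, Add(-30, 1, -1)) = Mul(6, -30) = -180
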